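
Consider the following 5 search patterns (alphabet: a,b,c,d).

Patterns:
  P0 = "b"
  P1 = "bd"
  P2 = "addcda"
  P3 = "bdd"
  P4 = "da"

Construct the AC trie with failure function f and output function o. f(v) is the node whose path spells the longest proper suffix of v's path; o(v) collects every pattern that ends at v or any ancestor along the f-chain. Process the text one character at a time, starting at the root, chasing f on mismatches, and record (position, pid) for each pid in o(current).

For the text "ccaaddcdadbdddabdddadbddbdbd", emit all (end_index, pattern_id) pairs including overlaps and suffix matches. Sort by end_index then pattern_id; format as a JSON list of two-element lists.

Build:
Trie (insert patterns):
  0='ε' goto a→3 b→1 d→10
  1='b' goto d→2  [P0 ends]
  2='bd' goto d→9  [P1 ends]
  3='a' goto d→4
  4='ad' goto d→5
  5='add' goto c→6
  6='addc' goto d→7
  7='addcd' goto a→8
  8='addcda' goto ·  [P2 ends]
  9='bdd' goto ·  [P3 ends]
  10='d' goto a→11
  11='da' goto ·  [P4 ends]

Failure links (BFS by depth):
  fail(1) 'b': from fail(0)=0 chase 'b': 0 ⇒ 0;  out={0}∪out(0)={0}
  fail(3) 'a': from fail(0)=0 chase 'a': 0 ⇒ 0;  out=∅∪out(0)=∅
  fail(10) 'd': from fail(0)=0 chase 'd': 0 ⇒ 0;  out=∅∪out(0)=∅
  fail(2) 'bd': from fail(1)=0 chase 'd': 0 ⇒ 10;  out={1}∪out(10)={1}
  fail(4) 'ad': from fail(3)=0 chase 'd': 0 ⇒ 10;  out=∅∪out(10)=∅
  fail(11) 'da': from fail(10)=0 chase 'a': 0 ⇒ 3;  out={4}∪out(3)={4}
  fail(5) 'add': from fail(4)=10 chase 'd': 10→0 ⇒ 10;  out=∅∪out(10)=∅
  fail(9) 'bdd': from fail(2)=10 chase 'd': 10→0 ⇒ 10;  out={3}∪out(10)={3}
  fail(6) 'addc': from fail(5)=10 chase 'c': 10→0 ⇒ 0;  out=∅∪out(0)=∅
  fail(7) 'addcd': from fail(6)=0 chase 'd': 0 ⇒ 10;  out=∅∪out(10)=∅
  fail(8) 'addcda': from fail(7)=10 chase 'a': 10 ⇒ 11;  out={2}∪out(11)={2,4}

Text stream:
[0] read 'c'  n0⇒n0
[1] read 'c'  n0⇒n0
[2] read 'a'  n0⇒n3
[3] read 'a'  n3⇒n3 ·f
[4] read 'd'  n3⇒n4
[5] read 'd'  n4⇒n5
[6] read 'c'  n5⇒n6
[7] read 'd'  n6⇒n7
[8] read 'a'  n7⇒n8  ** P2@[3:8],P4@[7:8]
[9] read 'd'  n8⇒n4 ·f
[10] read 'b'  n4⇒n1 ·f  ** P0@[10:10]
[11] read 'd'  n1⇒n2  ** P1@[10:11]
[12] read 'd'  n2⇒n9  ** P3@[10:12]
[13] read 'd'  n9⇒n10 ·f
[14] read 'a'  n10⇒n11  ** P4@[13:14]
[15] read 'b'  n11⇒n1 ·f  ** P0@[15:15]
[16] read 'd'  n1⇒n2  ** P1@[15:16]
[17] read 'd'  n2⇒n9  ** P3@[15:17]
[18] read 'd'  n9⇒n10 ·f
[19] read 'a'  n10⇒n11  ** P4@[18:19]
[20] read 'd'  n11⇒n4 ·f
[21] read 'b'  n4⇒n1 ·f  ** P0@[21:21]
[22] read 'd'  n1⇒n2  ** P1@[21:22]
[23] read 'd'  n2⇒n9  ** P3@[21:23]
[24] read 'b'  n9⇒n1 ·f  ** P0@[24:24]
[25] read 'd'  n1⇒n2  ** P1@[24:25]
[26] read 'b'  n2⇒n1 ·f  ** P0@[26:26]
[27] read 'd'  n1⇒n2  ** P1@[26:27]

Result: [[8,2],[8,4],[10,0],[11,1],[12,3],[14,4],[15,0],[16,1],[17,3],[19,4],[21,0],[22,1],[23,3],[24,0],[25,1],[26,0],[27,1]]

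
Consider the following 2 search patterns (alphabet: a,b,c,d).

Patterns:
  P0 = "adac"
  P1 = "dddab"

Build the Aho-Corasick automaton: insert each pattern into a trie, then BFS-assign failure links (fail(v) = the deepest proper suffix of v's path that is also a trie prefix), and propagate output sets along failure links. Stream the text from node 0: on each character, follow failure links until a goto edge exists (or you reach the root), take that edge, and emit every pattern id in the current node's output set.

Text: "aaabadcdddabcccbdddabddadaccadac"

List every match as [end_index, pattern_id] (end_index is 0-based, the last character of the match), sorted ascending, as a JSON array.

Construct AC machine:
Trie nodes:
  0='ε' goto a→1 d→5
  1='a' goto d→2
  2='ad' goto a→3
  3='ada' goto c→4
  4='adac' goto ·  [P0 ends]
  5='d' goto d→6
  6='dd' goto d→7
  7='ddd' goto a→8
  8='ddda' goto b→9
  9='dddab' goto ·  [P1 ends]

Failure links (BFS by depth):
  fail(1) 'a': from fail(0)=0 chase 'a': 0 ⇒ 0;  out=∅∪out(0)=∅
  fail(5) 'd': from fail(0)=0 chase 'd': 0 ⇒ 0;  out=∅∪out(0)=∅
  fail(2) 'ad': from fail(1)=0 chase 'd': 0 ⇒ 5;  out=∅∪out(5)=∅
  fail(6) 'dd': from fail(5)=0 chase 'd': 0 ⇒ 5;  out=∅∪out(5)=∅
  fail(3) 'ada': from fail(2)=5 chase 'a': 5→0 ⇒ 1;  out=∅∪out(1)=∅
  fail(7) 'ddd': from fail(6)=5 chase 'd': 5 ⇒ 6;  out=∅∪out(6)=∅
  fail(4) 'adac': from fail(3)=1 chase 'c': 1→0 ⇒ 0;  out={0}∪out(0)={0}
  fail(8) 'ddda': from fail(7)=6 chase 'a': 6→5→0 ⇒ 1;  out=∅∪out(1)=∅
  fail(9) 'dddab': from fail(8)=1 chase 'b': 1→0 ⇒ 0;  out={1}∪out(0)={1}

Text stream:
i=0 'a': node 0→1
i=1 'a': node 1→1 ·f
i=2 'a': node 1→1 ·f
i=3 'b': node 1→0 ·f
i=4 'a': node 0→1
i=5 'd': node 1→2
i=6 'c': node 2→0 ·f
i=7 'd': node 0→5
i=8 'd': node 5→6
i=9 'd': node 6→7
i=10 'a': node 7→8
i=11 'b': node 8→9  emit P1@[7:11]
i=12 'c': node 9→0 ·f
i=13 'c': node 0→0
i=14 'c': node 0→0
i=15 'b': node 0→0
i=16 'd': node 0→5
i=17 'd': node 5→6
i=18 'd': node 6→7
i=19 'a': node 7→8
i=20 'b': node 8→9  emit P1@[16:20]
i=21 'd': node 9→5 ·f
i=22 'd': node 5→6
i=23 'a': node 6→1 ·f
i=24 'd': node 1→2
i=25 'a': node 2→3
i=26 'c': node 3→4  emit P0@[23:26]
i=27 'c': node 4→0 ·f
i=28 'a': node 0→1
i=29 'd': node 1→2
i=30 'a': node 2→3
i=31 'c': node 3→4  emit P0@[28:31]

Result: [[11,1],[20,1],[26,0],[31,0]]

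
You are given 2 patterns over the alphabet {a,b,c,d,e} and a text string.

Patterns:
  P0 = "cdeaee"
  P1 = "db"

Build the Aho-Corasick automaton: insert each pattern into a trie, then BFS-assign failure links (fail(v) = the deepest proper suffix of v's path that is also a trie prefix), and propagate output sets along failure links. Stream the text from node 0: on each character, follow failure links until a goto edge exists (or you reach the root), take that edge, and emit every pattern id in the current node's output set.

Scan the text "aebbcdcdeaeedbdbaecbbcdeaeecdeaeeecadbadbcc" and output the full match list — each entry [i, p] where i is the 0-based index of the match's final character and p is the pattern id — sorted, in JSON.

Build automaton:
Trie (insert patterns):
  0='ε' goto c→1 d→7
  1='c' goto d→2
  2='cd' goto e→3
  3='cde' goto a→4
  4='cdea' goto e→5
  5='cdeae' goto e→6
  6='cdeaee' goto ·  ←P0
  7='d' goto b→8
  8='db' goto ·  ←P1

Failure links (BFS by depth):
  fail(1) 'c': from fail(0)=0 chase 'c': 0 ⇒ 0;  out=∅∪out(0)=∅
  fail(7) 'd': from fail(0)=0 chase 'd': 0 ⇒ 0;  out=∅∪out(0)=∅
  fail(2) 'cd': from fail(1)=0 chase 'd': 0 ⇒ 7;  out=∅∪out(7)=∅
  fail(8) 'db': from fail(7)=0 chase 'b': 0 ⇒ 0;  out={1}∪out(0)={1}
  fail(3) 'cde': from fail(2)=7 chase 'e': 7→0 ⇒ 0;  out=∅∪out(0)=∅
  fail(4) 'cdea': from fail(3)=0 chase 'a': 0 ⇒ 0;  out=∅∪out(0)=∅
  fail(5) 'cdeae': from fail(4)=0 chase 'e': 0 ⇒ 0;  out=∅∪out(0)=∅
  fail(6) 'cdeaee': from fail(5)=0 chase 'e': 0 ⇒ 0;  out={0}∪out(0)={0}

Scan:
[0] read 'a'  n0⇒n0
[1] read 'e'  n0⇒n0
[2] read 'b'  n0⇒n0
[3] read 'b'  n0⇒n0
[4] read 'c'  n0⇒n1
[5] read 'd'  n1⇒n2
[6] read 'c'  n2⇒n1 (via fail)
[7] read 'd'  n1⇒n2
[8] read 'e'  n2⇒n3
[9] read 'a'  n3⇒n4
[10] read 'e'  n4⇒n5
[11] read 'e'  n5⇒n6  → match P0@[6:11]
[12] read 'd'  n6⇒n7 (via fail)
[13] read 'b'  n7⇒n8  → match P1@[12:13]
[14] read 'd'  n8⇒n7 (via fail)
[15] read 'b'  n7⇒n8  → match P1@[14:15]
[16] read 'a'  n8⇒n0 (via fail)
[17] read 'e'  n0⇒n0
[18] read 'c'  n0⇒n1
[19] read 'b'  n1⇒n0 (via fail)
[20] read 'b'  n0⇒n0
[21] read 'c'  n0⇒n1
[22] read 'd'  n1⇒n2
[23] read 'e'  n2⇒n3
[24] read 'a'  n3⇒n4
[25] read 'e'  n4⇒n5
[26] read 'e'  n5⇒n6  → match P0@[21:26]
[27] read 'c'  n6⇒n1 (via fail)
[28] read 'd'  n1⇒n2
[29] read 'e'  n2⇒n3
[30] read 'a'  n3⇒n4
[31] read 'e'  n4⇒n5
[32] read 'e'  n5⇒n6  → match P0@[27:32]
[33] read 'e'  n6⇒n0 (via fail)
[34] read 'c'  n0⇒n1
[35] read 'a'  n1⇒n0 (via fail)
[36] read 'd'  n0⇒n7
[37] read 'b'  n7⇒n8  → match P1@[36:37]
[38] read 'a'  n8⇒n0 (via fail)
[39] read 'd'  n0⇒n7
[40] read 'b'  n7⇒n8  → match P1@[39:40]
[41] read 'c'  n8⇒n1 (via fail)
[42] read 'c'  n1⇒n1 (via fail)

Result: [[11,0],[13,1],[15,1],[26,0],[32,0],[37,1],[40,1]]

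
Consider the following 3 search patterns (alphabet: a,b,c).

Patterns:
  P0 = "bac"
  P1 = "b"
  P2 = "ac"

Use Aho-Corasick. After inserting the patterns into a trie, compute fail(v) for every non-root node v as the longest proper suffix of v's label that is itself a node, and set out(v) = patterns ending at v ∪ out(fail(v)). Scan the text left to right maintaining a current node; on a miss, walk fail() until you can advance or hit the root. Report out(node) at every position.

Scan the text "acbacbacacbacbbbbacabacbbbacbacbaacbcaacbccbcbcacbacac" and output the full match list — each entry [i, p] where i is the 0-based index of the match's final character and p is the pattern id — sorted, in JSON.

Construct AC machine:
Trie nodes:
  n0 'ε': a→4 b→1
  n1 'b': a→2  [P1 ends]
  n2 'ba': c→3
  n3 'bac': ·  [P0 ends]
  n4 'a': c→5
  n5 'ac': ·  [P2 ends]

Failure links (BFS by depth):
  n1('b'): parent n0 fail=0; on 'b' 0 → fail=0;  out {1}∪∅={1}
  n4('a'): parent n0 fail=0; on 'a' 0 → fail=0;  out ∅∪∅=∅
  n2('ba'): parent n1 fail=0; on 'a' 0 → fail=4;  out ∅∪∅=∅
  n5('ac'): parent n4 fail=0; on 'c' 0 → fail=0;  out {2}∪∅={2}
  n3('bac'): parent n2 fail=4; on 'c' 4 → fail=5;  out {0}∪{2}={0,2}

Run:
[0] read 'a'  n0⇒n4
[1] read 'c'  n4⇒n5  → match P2@[0:1]
[2] read 'b'  n5⇒n1 ·f  → match P1@[2:2]
[3] read 'a'  n1⇒n2
[4] read 'c'  n2⇒n3  → match P0@[2:4],P2@[3:4]
[5] read 'b'  n3⇒n1 ·f  → match P1@[5:5]
[6] read 'a'  n1⇒n2
[7] read 'c'  n2⇒n3  → match P0@[5:7],P2@[6:7]
[8] read 'a'  n3⇒n4 ·f
[9] read 'c'  n4⇒n5  → match P2@[8:9]
[10] read 'b'  n5⇒n1 ·f  → match P1@[10:10]
[11] read 'a'  n1⇒n2
[12] read 'c'  n2⇒n3  → match P0@[10:12],P2@[11:12]
[13] read 'b'  n3⇒n1 ·f  → match P1@[13:13]
[14] read 'b'  n1⇒n1 ·f  → match P1@[14:14]
[15] read 'b'  n1⇒n1 ·f  → match P1@[15:15]
[16] read 'b'  n1⇒n1 ·f  → match P1@[16:16]
[17] read 'a'  n1⇒n2
[18] read 'c'  n2⇒n3  → match P0@[16:18],P2@[17:18]
[19] read 'a'  n3⇒n4 ·f
[20] read 'b'  n4⇒n1 ·f  → match P1@[20:20]
[21] read 'a'  n1⇒n2
[22] read 'c'  n2⇒n3  → match P0@[20:22],P2@[21:22]
[23] read 'b'  n3⇒n1 ·f  → match P1@[23:23]
[24] read 'b'  n1⇒n1 ·f  → match P1@[24:24]
[25] read 'b'  n1⇒n1 ·f  → match P1@[25:25]
[26] read 'a'  n1⇒n2
[27] read 'c'  n2⇒n3  → match P0@[25:27],P2@[26:27]
[28] read 'b'  n3⇒n1 ·f  → match P1@[28:28]
[29] read 'a'  n1⇒n2
[30] read 'c'  n2⇒n3  → match P0@[28:30],P2@[29:30]
[31] read 'b'  n3⇒n1 ·f  → match P1@[31:31]
[32] read 'a'  n1⇒n2
[33] read 'a'  n2⇒n4 ·f
[34] read 'c'  n4⇒n5  → match P2@[33:34]
[35] read 'b'  n5⇒n1 ·f  → match P1@[35:35]
[36] read 'c'  n1⇒n0 ·f
[37] read 'a'  n0⇒n4
[38] read 'a'  n4⇒n4 ·f
[39] read 'c'  n4⇒n5  → match P2@[38:39]
[40] read 'b'  n5⇒n1 ·f  → match P1@[40:40]
[41] read 'c'  n1⇒n0 ·f
[42] read 'c'  n0⇒n0
[43] read 'b'  n0⇒n1  → match P1@[43:43]
[44] read 'c'  n1⇒n0 ·f
[45] read 'b'  n0⇒n1  → match P1@[45:45]
[46] read 'c'  n1⇒n0 ·f
[47] read 'a'  n0⇒n4
[48] read 'c'  n4⇒n5  → match P2@[47:48]
[49] read 'b'  n5⇒n1 ·f  → match P1@[49:49]
[50] read 'a'  n1⇒n2
[51] read 'c'  n2⇒n3  → match P0@[49:51],P2@[50:51]
[52] read 'a'  n3⇒n4 ·f
[53] read 'c'  n4⇒n5  → match P2@[52:53]

Result: [[1,2],[2,1],[4,0],[4,2],[5,1],[7,0],[7,2],[9,2],[10,1],[12,0],[12,2],[13,1],[14,1],[15,1],[16,1],[18,0],[18,2],[20,1],[22,0],[22,2],[23,1],[24,1],[25,1],[27,0],[27,2],[28,1],[30,0],[30,2],[31,1],[34,2],[35,1],[39,2],[40,1],[43,1],[45,1],[48,2],[49,1],[51,0],[51,2],[53,2]]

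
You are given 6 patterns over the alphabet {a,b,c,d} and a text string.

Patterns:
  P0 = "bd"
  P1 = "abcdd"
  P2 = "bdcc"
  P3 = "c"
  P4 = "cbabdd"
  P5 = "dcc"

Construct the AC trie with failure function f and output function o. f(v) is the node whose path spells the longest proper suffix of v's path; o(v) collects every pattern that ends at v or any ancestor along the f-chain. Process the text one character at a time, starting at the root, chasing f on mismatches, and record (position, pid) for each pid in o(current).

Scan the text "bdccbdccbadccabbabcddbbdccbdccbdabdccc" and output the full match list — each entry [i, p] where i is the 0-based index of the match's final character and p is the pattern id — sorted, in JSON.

Build:
Trie (insert patterns):
  0='ε' goto a→3 b→1 c→10 d→16
  1='b' goto d→2
  2='bd' goto c→8  ←P0
  3='a' goto b→4
  4='ab' goto c→5
  5='abc' goto d→6
  6='abcd' goto d→7
  7='abcdd' goto ·  ←P1
  8='bdc' goto c→9
  9='bdcc' goto ·  ←P2
  10='c' goto b→11  ←P3
  11='cb' goto a→12
  12='cba' goto b→13
  13='cbab' goto d→14
  14='cbabd' goto d→15
  15='cbabdd' goto ·  ←P4
  16='d' goto c→17
  17='dc' goto c→18
  18='dcc' goto ·  ←P5

BFS fail/out derivation:
  fail(1) 'b': from fail(0)=0 chase 'b': 0 ⇒ 0;  out=∅∪out(0)=∅
  fail(3) 'a': from fail(0)=0 chase 'a': 0 ⇒ 0;  out=∅∪out(0)=∅
  fail(10) 'c': from fail(0)=0 chase 'c': 0 ⇒ 0;  out={3}∪out(0)={3}
  fail(16) 'd': from fail(0)=0 chase 'd': 0 ⇒ 0;  out=∅∪out(0)=∅
  fail(2) 'bd': from fail(1)=0 chase 'd': 0 ⇒ 16;  out={0}∪out(16)={0}
  fail(4) 'ab': from fail(3)=0 chase 'b': 0 ⇒ 1;  out=∅∪out(1)=∅
  fail(11) 'cb': from fail(10)=0 chase 'b': 0 ⇒ 1;  out=∅∪out(1)=∅
  fail(17) 'dc': from fail(16)=0 chase 'c': 0 ⇒ 10;  out=∅∪out(10)={3}
  fail(5) 'abc': from fail(4)=1 chase 'c': 1→0 ⇒ 10;  out=∅∪out(10)={3}
  fail(8) 'bdc': from fail(2)=16 chase 'c': 16 ⇒ 17;  out=∅∪out(17)={3}
  fail(12) 'cba': from fail(11)=1 chase 'a': 1→0 ⇒ 3;  out=∅∪out(3)=∅
  fail(18) 'dcc': from fail(17)=10 chase 'c': 10→0 ⇒ 10;  out={5}∪out(10)={3,5}
  fail(6) 'abcd': from fail(5)=10 chase 'd': 10→0 ⇒ 16;  out=∅∪out(16)=∅
  fail(9) 'bdcc': from fail(8)=17 chase 'c': 17 ⇒ 18;  out={2}∪out(18)={2,3,5}
  fail(13) 'cbab': from fail(12)=3 chase 'b': 3 ⇒ 4;  out=∅∪out(4)=∅
  fail(7) 'abcdd': from fail(6)=16 chase 'd': 16→0 ⇒ 16;  out={1}∪out(16)={1}
  fail(14) 'cbabd': from fail(13)=4 chase 'd': 4→1 ⇒ 2;  out=∅∪out(2)={0}
  fail(15) 'cbabdd': from fail(14)=2 chase 'd': 2→16→0 ⇒ 16;  out={4}∪out(16)={4}

Run:
[0] read 'b'  n0⇒n1
[1] read 'd'  n1⇒n2  emit P0@[0:1]
[2] read 'c'  n2⇒n8  emit P3@[2:2]
[3] read 'c'  n8⇒n9  emit P2@[0:3],P3@[3:3],P5@[1:3]
[4] read 'b'  n9⇒n11 (via fail)
[5] read 'd'  n11⇒n2 (via fail)  emit P0@[4:5]
[6] read 'c'  n2⇒n8  emit P3@[6:6]
[7] read 'c'  n8⇒n9  emit P2@[4:7],P3@[7:7],P5@[5:7]
[8] read 'b'  n9⇒n11 (via fail)
[9] read 'a'  n11⇒n12
[10] read 'd'  n12⇒n16 (via fail)
[11] read 'c'  n16⇒n17  emit P3@[11:11]
[12] read 'c'  n17⇒n18  emit P3@[12:12],P5@[10:12]
[13] read 'a'  n18⇒n3 (via fail)
[14] read 'b'  n3⇒n4
[15] read 'b'  n4⇒n1 (via fail)
[16] read 'a'  n1⇒n3 (via fail)
[17] read 'b'  n3⇒n4
[18] read 'c'  n4⇒n5  emit P3@[18:18]
[19] read 'd'  n5⇒n6
[20] read 'd'  n6⇒n7  emit P1@[16:20]
[21] read 'b'  n7⇒n1 (via fail)
[22] read 'b'  n1⇒n1 (via fail)
[23] read 'd'  n1⇒n2  emit P0@[22:23]
[24] read 'c'  n2⇒n8  emit P3@[24:24]
[25] read 'c'  n8⇒n9  emit P2@[22:25],P3@[25:25],P5@[23:25]
[26] read 'b'  n9⇒n11 (via fail)
[27] read 'd'  n11⇒n2 (via fail)  emit P0@[26:27]
[28] read 'c'  n2⇒n8  emit P3@[28:28]
[29] read 'c'  n8⇒n9  emit P2@[26:29],P3@[29:29],P5@[27:29]
[30] read 'b'  n9⇒n11 (via fail)
[31] read 'd'  n11⇒n2 (via fail)  emit P0@[30:31]
[32] read 'a'  n2⇒n3 (via fail)
[33] read 'b'  n3⇒n4
[34] read 'd'  n4⇒n2 (via fail)  emit P0@[33:34]
[35] read 'c'  n2⇒n8  emit P3@[35:35]
[36] read 'c'  n8⇒n9  emit P2@[33:36],P3@[36:36],P5@[34:36]
[37] read 'c'  n9⇒n10 (via fail)  emit P3@[37:37]

Matches: [[1,0],[2,3],[3,2],[3,3],[3,5],[5,0],[6,3],[7,2],[7,3],[7,5],[11,3],[12,3],[12,5],[18,3],[20,1],[23,0],[24,3],[25,2],[25,3],[25,5],[27,0],[28,3],[29,2],[29,3],[29,5],[31,0],[34,0],[35,3],[36,2],[36,3],[36,5],[37,3]]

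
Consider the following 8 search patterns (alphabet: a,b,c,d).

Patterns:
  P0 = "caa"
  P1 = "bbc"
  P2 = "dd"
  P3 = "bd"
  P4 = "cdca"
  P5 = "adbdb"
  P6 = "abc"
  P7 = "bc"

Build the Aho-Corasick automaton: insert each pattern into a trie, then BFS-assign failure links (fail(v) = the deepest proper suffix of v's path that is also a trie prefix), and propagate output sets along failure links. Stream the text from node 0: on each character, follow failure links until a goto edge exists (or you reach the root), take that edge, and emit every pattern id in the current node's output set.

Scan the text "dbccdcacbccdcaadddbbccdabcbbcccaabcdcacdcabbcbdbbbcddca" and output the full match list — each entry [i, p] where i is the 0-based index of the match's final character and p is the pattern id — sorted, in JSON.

Build:
Trie (insert patterns):
  n0 'ε': a→13 b→4 c→1 d→7
  n1 'c': a→2 d→10
  n2 'ca': a→3
  n3 'caa': ·  [P0 ends]
  n4 'b': b→5 c→20 d→9
  n5 'bb': c→6
  n6 'bbc': ·  [P1 ends]
  n7 'd': d→8
  n8 'dd': ·  [P2 ends]
  n9 'bd': ·  [P3 ends]
  n10 'cd': c→11
  n11 'cdc': a→12
  n12 'cdca': ·  [P4 ends]
  n13 'a': b→18 d→14
  n14 'ad': b→15
  n15 'adb': d→16
  n16 'adbd': b→17
  n17 'adbdb': ·  [P5 ends]
  n18 'ab': c→19
  n19 'abc': ·  [P6 ends]
  n20 'bc': ·  [P7 ends]

BFS fail/out derivation:
  fail(1) 'c': from fail(0)=0 chase 'c': 0 ⇒ 0;  out=∅∪out(0)=∅
  fail(4) 'b': from fail(0)=0 chase 'b': 0 ⇒ 0;  out=∅∪out(0)=∅
  fail(7) 'd': from fail(0)=0 chase 'd': 0 ⇒ 0;  out=∅∪out(0)=∅
  fail(13) 'a': from fail(0)=0 chase 'a': 0 ⇒ 0;  out=∅∪out(0)=∅
  fail(2) 'ca': from fail(1)=0 chase 'a': 0 ⇒ 13;  out=∅∪out(13)=∅
  fail(5) 'bb': from fail(4)=0 chase 'b': 0 ⇒ 4;  out=∅∪out(4)=∅
  fail(8) 'dd': from fail(7)=0 chase 'd': 0 ⇒ 7;  out={2}∪out(7)={2}
  fail(9) 'bd': from fail(4)=0 chase 'd': 0 ⇒ 7;  out={3}∪out(7)={3}
  fail(10) 'cd': from fail(1)=0 chase 'd': 0 ⇒ 7;  out=∅∪out(7)=∅
  fail(14) 'ad': from fail(13)=0 chase 'd': 0 ⇒ 7;  out=∅∪out(7)=∅
  fail(18) 'ab': from fail(13)=0 chase 'b': 0 ⇒ 4;  out=∅∪out(4)=∅
  fail(20) 'bc': from fail(4)=0 chase 'c': 0 ⇒ 1;  out={7}∪out(1)={7}
  fail(3) 'caa': from fail(2)=13 chase 'a': 13→0 ⇒ 13;  out={0}∪out(13)={0}
  fail(6) 'bbc': from fail(5)=4 chase 'c': 4 ⇒ 20;  out={1}∪out(20)={1,7}
  fail(11) 'cdc': from fail(10)=7 chase 'c': 7→0 ⇒ 1;  out=∅∪out(1)=∅
  fail(15) 'adb': from fail(14)=7 chase 'b': 7→0 ⇒ 4;  out=∅∪out(4)=∅
  fail(19) 'abc': from fail(18)=4 chase 'c': 4 ⇒ 20;  out={6}∪out(20)={6,7}
  fail(12) 'cdca': from fail(11)=1 chase 'a': 1 ⇒ 2;  out={4}∪out(2)={4}
  fail(16) 'adbd': from fail(15)=4 chase 'd': 4 ⇒ 9;  out=∅∪out(9)={3}
  fail(17) 'adbdb': from fail(16)=9 chase 'b': 9→7→0 ⇒ 4;  out={5}∪out(4)={5}

Text stream:
i=0 'd': node 0→7
i=1 'b': node 7→4 (fail-walked)
i=2 'c': node 4→20  emit P7@[1:2]
i=3 'c': node 20→1 (fail-walked)
i=4 'd': node 1→10
i=5 'c': node 10→11
i=6 'a': node 11→12  emit P4@[3:6]
i=7 'c': node 12→1 (fail-walked)
i=8 'b': node 1→4 (fail-walked)
i=9 'c': node 4→20  emit P7@[8:9]
i=10 'c': node 20→1 (fail-walked)
i=11 'd': node 1→10
i=12 'c': node 10→11
i=13 'a': node 11→12  emit P4@[10:13]
i=14 'a': node 12→3 (fail-walked)  emit P0@[12:14]
i=15 'd': node 3→14 (fail-walked)
i=16 'd': node 14→8 (fail-walked)  emit P2@[15:16]
i=17 'd': node 8→8 (fail-walked)  emit P2@[16:17]
i=18 'b': node 8→4 (fail-walked)
i=19 'b': node 4→5
i=20 'c': node 5→6  emit P1@[18:20],P7@[19:20]
i=21 'c': node 6→1 (fail-walked)
i=22 'd': node 1→10
i=23 'a': node 10→13 (fail-walked)
i=24 'b': node 13→18
i=25 'c': node 18→19  emit P6@[23:25],P7@[24:25]
i=26 'b': node 19→4 (fail-walked)
i=27 'b': node 4→5
i=28 'c': node 5→6  emit P1@[26:28],P7@[27:28]
i=29 'c': node 6→1 (fail-walked)
i=30 'c': node 1→1 (fail-walked)
i=31 'a': node 1→2
i=32 'a': node 2→3  emit P0@[30:32]
i=33 'b': node 3→18 (fail-walked)
i=34 'c': node 18→19  emit P6@[32:34],P7@[33:34]
i=35 'd': node 19→10 (fail-walked)
i=36 'c': node 10→11
i=37 'a': node 11→12  emit P4@[34:37]
i=38 'c': node 12→1 (fail-walked)
i=39 'd': node 1→10
i=40 'c': node 10→11
i=41 'a': node 11→12  emit P4@[38:41]
i=42 'b': node 12→18 (fail-walked)
i=43 'b': node 18→5 (fail-walked)
i=44 'c': node 5→6  emit P1@[42:44],P7@[43:44]
i=45 'b': node 6→4 (fail-walked)
i=46 'd': node 4→9  emit P3@[45:46]
i=47 'b': node 9→4 (fail-walked)
i=48 'b': node 4→5
i=49 'b': node 5→5 (fail-walked)
i=50 'c': node 5→6  emit P1@[48:50],P7@[49:50]
i=51 'd': node 6→10 (fail-walked)
i=52 'd': node 10→8 (fail-walked)  emit P2@[51:52]
i=53 'c': node 8→1 (fail-walked)
i=54 'a': node 1→2

All matches (sorted): [[2,7],[6,4],[9,7],[13,4],[14,0],[16,2],[17,2],[20,1],[20,7],[25,6],[25,7],[28,1],[28,7],[32,0],[34,6],[34,7],[37,4],[41,4],[44,1],[44,7],[46,3],[50,1],[50,7],[52,2]]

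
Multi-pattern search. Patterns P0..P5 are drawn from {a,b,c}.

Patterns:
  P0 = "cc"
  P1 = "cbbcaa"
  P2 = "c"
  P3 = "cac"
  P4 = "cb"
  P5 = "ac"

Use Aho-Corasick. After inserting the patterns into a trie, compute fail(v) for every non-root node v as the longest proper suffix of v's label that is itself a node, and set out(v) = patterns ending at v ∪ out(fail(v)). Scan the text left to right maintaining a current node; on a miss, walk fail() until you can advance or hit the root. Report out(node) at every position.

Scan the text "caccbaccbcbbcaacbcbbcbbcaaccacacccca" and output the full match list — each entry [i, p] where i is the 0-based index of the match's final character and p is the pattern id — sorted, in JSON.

Construct AC machine:
Trie nodes:
  0='ε' goto a→10 c→1
  1='c' goto a→8 b→3 c→2  [P2 ends]
  2='cc' goto ·  [P0 ends]
  3='cb' goto b→4  [P4 ends]
  4='cbb' goto c→5
  5='cbbc' goto a→6
  6='cbbca' goto a→7
  7='cbbcaa' goto ·  [P1 ends]
  8='ca' goto c→9
  9='cac' goto ·  [P3 ends]
  10='a' goto c→11
  11='ac' goto ·  [P5 ends]

Failure links (BFS by depth):
  fail(1) 'c': from fail(0)=0 chase 'c': 0 ⇒ 0;  out={2}∪out(0)={2}
  fail(10) 'a': from fail(0)=0 chase 'a': 0 ⇒ 0;  out=∅∪out(0)=∅
  fail(2) 'cc': from fail(1)=0 chase 'c': 0 ⇒ 1;  out={0}∪out(1)={0,2}
  fail(3) 'cb': from fail(1)=0 chase 'b': 0 ⇒ 0;  out={4}∪out(0)={4}
  fail(8) 'ca': from fail(1)=0 chase 'a': 0 ⇒ 10;  out=∅∪out(10)=∅
  fail(11) 'ac': from fail(10)=0 chase 'c': 0 ⇒ 1;  out={5}∪out(1)={2,5}
  fail(4) 'cbb': from fail(3)=0 chase 'b': 0 ⇒ 0;  out=∅∪out(0)=∅
  fail(9) 'cac': from fail(8)=10 chase 'c': 10 ⇒ 11;  out={3}∪out(11)={2,3,5}
  fail(5) 'cbbc': from fail(4)=0 chase 'c': 0 ⇒ 1;  out=∅∪out(1)={2}
  fail(6) 'cbbca': from fail(5)=1 chase 'a': 1 ⇒ 8;  out=∅∪out(8)=∅
  fail(7) 'cbbcaa': from fail(6)=8 chase 'a': 8→10→0 ⇒ 10;  out={1}∪out(10)={1}

Run:
[0] read 'c'  n0⇒n1  emit P2@[0:0]
[1] read 'a'  n1⇒n8
[2] read 'c'  n8⇒n9  emit P2@[2:2],P3@[0:2],P5@[1:2]
[3] read 'c'  n9⇒n2 (via fail)  emit P0@[2:3],P2@[3:3]
[4] read 'b'  n2⇒n3 (via fail)  emit P4@[3:4]
[5] read 'a'  n3⇒n10 (via fail)
[6] read 'c'  n10⇒n11  emit P2@[6:6],P5@[5:6]
[7] read 'c'  n11⇒n2 (via fail)  emit P0@[6:7],P2@[7:7]
[8] read 'b'  n2⇒n3 (via fail)  emit P4@[7:8]
[9] read 'c'  n3⇒n1 (via fail)  emit P2@[9:9]
[10] read 'b'  n1⇒n3  emit P4@[9:10]
[11] read 'b'  n3⇒n4
[12] read 'c'  n4⇒n5  emit P2@[12:12]
[13] read 'a'  n5⇒n6
[14] read 'a'  n6⇒n7  emit P1@[9:14]
[15] read 'c'  n7⇒n11 (via fail)  emit P2@[15:15],P5@[14:15]
[16] read 'b'  n11⇒n3 (via fail)  emit P4@[15:16]
[17] read 'c'  n3⇒n1 (via fail)  emit P2@[17:17]
[18] read 'b'  n1⇒n3  emit P4@[17:18]
[19] read 'b'  n3⇒n4
[20] read 'c'  n4⇒n5  emit P2@[20:20]
[21] read 'b'  n5⇒n3 (via fail)  emit P4@[20:21]
[22] read 'b'  n3⇒n4
[23] read 'c'  n4⇒n5  emit P2@[23:23]
[24] read 'a'  n5⇒n6
[25] read 'a'  n6⇒n7  emit P1@[20:25]
[26] read 'c'  n7⇒n11 (via fail)  emit P2@[26:26],P5@[25:26]
[27] read 'c'  n11⇒n2 (via fail)  emit P0@[26:27],P2@[27:27]
[28] read 'a'  n2⇒n8 (via fail)
[29] read 'c'  n8⇒n9  emit P2@[29:29],P3@[27:29],P5@[28:29]
[30] read 'a'  n9⇒n8 (via fail)
[31] read 'c'  n8⇒n9  emit P2@[31:31],P3@[29:31],P5@[30:31]
[32] read 'c'  n9⇒n2 (via fail)  emit P0@[31:32],P2@[32:32]
[33] read 'c'  n2⇒n2 (via fail)  emit P0@[32:33],P2@[33:33]
[34] read 'c'  n2⇒n2 (via fail)  emit P0@[33:34],P2@[34:34]
[35] read 'a'  n2⇒n8 (via fail)

Result: [[0,2],[2,2],[2,3],[2,5],[3,0],[3,2],[4,4],[6,2],[6,5],[7,0],[7,2],[8,4],[9,2],[10,4],[12,2],[14,1],[15,2],[15,5],[16,4],[17,2],[18,4],[20,2],[21,4],[23,2],[25,1],[26,2],[26,5],[27,0],[27,2],[29,2],[29,3],[29,5],[31,2],[31,3],[31,5],[32,0],[32,2],[33,0],[33,2],[34,0],[34,2]]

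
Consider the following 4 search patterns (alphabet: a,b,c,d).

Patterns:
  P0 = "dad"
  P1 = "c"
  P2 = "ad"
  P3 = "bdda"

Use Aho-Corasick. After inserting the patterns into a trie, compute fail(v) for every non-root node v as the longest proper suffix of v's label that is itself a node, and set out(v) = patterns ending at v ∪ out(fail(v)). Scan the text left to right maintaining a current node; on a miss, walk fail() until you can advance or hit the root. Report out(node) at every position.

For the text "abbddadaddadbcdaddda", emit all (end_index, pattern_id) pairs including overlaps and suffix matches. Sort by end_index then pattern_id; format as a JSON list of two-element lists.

Build automaton:
Trie nodes:
  n0 'ε': a→5 b→7 c→4 d→1
  n1 'd': a→2
  n2 'da': d→3
  n3 'dad': ·  [P0 ends]
  n4 'c': ·  [P1 ends]
  n5 'a': d→6
  n6 'ad': ·  [P2 ends]
  n7 'b': d→8
  n8 'bd': d→9
  n9 'bdd': a→10
  n10 'bdda': ·  [P3 ends]

BFS fail/out derivation:
  fail(1) 'd': from fail(0)=0 chase 'd': 0 ⇒ 0;  out=∅∪out(0)=∅
  fail(4) 'c': from fail(0)=0 chase 'c': 0 ⇒ 0;  out={1}∪out(0)={1}
  fail(5) 'a': from fail(0)=0 chase 'a': 0 ⇒ 0;  out=∅∪out(0)=∅
  fail(7) 'b': from fail(0)=0 chase 'b': 0 ⇒ 0;  out=∅∪out(0)=∅
  fail(2) 'da': from fail(1)=0 chase 'a': 0 ⇒ 5;  out=∅∪out(5)=∅
  fail(6) 'ad': from fail(5)=0 chase 'd': 0 ⇒ 1;  out={2}∪out(1)={2}
  fail(8) 'bd': from fail(7)=0 chase 'd': 0 ⇒ 1;  out=∅∪out(1)=∅
  fail(3) 'dad': from fail(2)=5 chase 'd': 5 ⇒ 6;  out={0}∪out(6)={0,2}
  fail(9) 'bdd': from fail(8)=1 chase 'd': 1→0 ⇒ 1;  out=∅∪out(1)=∅
  fail(10) 'bdda': from fail(9)=1 chase 'a': 1 ⇒ 2;  out={3}∪out(2)={3}

Run:
[0] read 'a'  n0⇒n5
[1] read 'b'  n5⇒n7 (via fail)
[2] read 'b'  n7⇒n7 (via fail)
[3] read 'd'  n7⇒n8
[4] read 'd'  n8⇒n9
[5] read 'a'  n9⇒n10  emit P3@[2:5]
[6] read 'd'  n10⇒n3 (via fail)  emit P0@[4:6],P2@[5:6]
[7] read 'a'  n3⇒n2 (via fail)
[8] read 'd'  n2⇒n3  emit P0@[6:8],P2@[7:8]
[9] read 'd'  n3⇒n1 (via fail)
[10] read 'a'  n1⇒n2
[11] read 'd'  n2⇒n3  emit P0@[9:11],P2@[10:11]
[12] read 'b'  n3⇒n7 (via fail)
[13] read 'c'  n7⇒n4 (via fail)  emit P1@[13:13]
[14] read 'd'  n4⇒n1 (via fail)
[15] read 'a'  n1⇒n2
[16] read 'd'  n2⇒n3  emit P0@[14:16],P2@[15:16]
[17] read 'd'  n3⇒n1 (via fail)
[18] read 'd'  n1⇒n1 (via fail)
[19] read 'a'  n1⇒n2

Matches: [[5,3],[6,0],[6,2],[8,0],[8,2],[11,0],[11,2],[13,1],[16,0],[16,2]]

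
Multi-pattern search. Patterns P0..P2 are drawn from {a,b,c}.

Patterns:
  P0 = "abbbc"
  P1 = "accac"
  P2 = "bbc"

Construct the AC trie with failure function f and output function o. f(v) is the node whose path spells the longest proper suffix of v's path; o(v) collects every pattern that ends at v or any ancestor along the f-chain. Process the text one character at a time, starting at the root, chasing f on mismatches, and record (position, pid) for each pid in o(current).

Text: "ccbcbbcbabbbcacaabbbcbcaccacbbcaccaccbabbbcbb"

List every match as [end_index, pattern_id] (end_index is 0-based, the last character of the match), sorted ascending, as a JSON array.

Build automaton:
Trie nodes:
  0='ε' goto a→1 b→10
  1='a' goto b→2 c→6
  2='ab' goto b→3
  3='abb' goto b→4
  4='abbb' goto c→5
  5='abbbc' goto ·  [P0 ends]
  6='ac' goto c→7
  7='acc' goto a→8
  8='acca' goto c→9
  9='accac' goto ·  [P1 ends]
  10='b' goto b→11
  11='bb' goto c→12
  12='bbc' goto ·  [P2 ends]

BFS fail/out derivation:
  n1('a'): parent n0 fail=0; on 'a' 0 → fail=0;  out ∅∪∅=∅
  n10('b'): parent n0 fail=0; on 'b' 0 → fail=0;  out ∅∪∅=∅
  n2('ab'): parent n1 fail=0; on 'b' 0 → fail=10;  out ∅∪∅=∅
  n6('ac'): parent n1 fail=0; on 'c' 0 → fail=0;  out ∅∪∅=∅
  n11('bb'): parent n10 fail=0; on 'b' 0 → fail=10;  out ∅∪∅=∅
  n3('abb'): parent n2 fail=10; on 'b' 10 → fail=11;  out ∅∪∅=∅
  n7('acc'): parent n6 fail=0; on 'c' 0 → fail=0;  out ∅∪∅=∅
  n12('bbc'): parent n11 fail=10; on 'c' 10→0 → fail=0;  out {2}∪∅={2}
  n4('abbb'): parent n3 fail=11; on 'b' 11→10 → fail=11;  out ∅∪∅=∅
  n8('acca'): parent n7 fail=0; on 'a' 0 → fail=1;  out ∅∪∅=∅
  n5('abbbc'): parent n4 fail=11; on 'c' 11 → fail=12;  out {0}∪{2}={0,2}
  n9('accac'): parent n8 fail=1; on 'c' 1 → fail=6;  out {1}∪∅={1}

Run:
i=0 'c': node 0→0
i=1 'c': node 0→0
i=2 'b': node 0→10
i=3 'c': node 10→0 (fail-walked)
i=4 'b': node 0→10
i=5 'b': node 10→11
i=6 'c': node 11→12  ** P2@[4:6]
i=7 'b': node 12→10 (fail-walked)
i=8 'a': node 10→1 (fail-walked)
i=9 'b': node 1→2
i=10 'b': node 2→3
i=11 'b': node 3→4
i=12 'c': node 4→5  ** P0@[8:12],P2@[10:12]
i=13 'a': node 5→1 (fail-walked)
i=14 'c': node 1→6
i=15 'a': node 6→1 (fail-walked)
i=16 'a': node 1→1 (fail-walked)
i=17 'b': node 1→2
i=18 'b': node 2→3
i=19 'b': node 3→4
i=20 'c': node 4→5  ** P0@[16:20],P2@[18:20]
i=21 'b': node 5→10 (fail-walked)
i=22 'c': node 10→0 (fail-walked)
i=23 'a': node 0→1
i=24 'c': node 1→6
i=25 'c': node 6→7
i=26 'a': node 7→8
i=27 'c': node 8→9  ** P1@[23:27]
i=28 'b': node 9→10 (fail-walked)
i=29 'b': node 10→11
i=30 'c': node 11→12  ** P2@[28:30]
i=31 'a': node 12→1 (fail-walked)
i=32 'c': node 1→6
i=33 'c': node 6→7
i=34 'a': node 7→8
i=35 'c': node 8→9  ** P1@[31:35]
i=36 'c': node 9→7 (fail-walked)
i=37 'b': node 7→10 (fail-walked)
i=38 'a': node 10→1 (fail-walked)
i=39 'b': node 1→2
i=40 'b': node 2→3
i=41 'b': node 3→4
i=42 'c': node 4→5  ** P0@[38:42],P2@[40:42]
i=43 'b': node 5→10 (fail-walked)
i=44 'b': node 10→11

Result: [[6,2],[12,0],[12,2],[20,0],[20,2],[27,1],[30,2],[35,1],[42,0],[42,2]]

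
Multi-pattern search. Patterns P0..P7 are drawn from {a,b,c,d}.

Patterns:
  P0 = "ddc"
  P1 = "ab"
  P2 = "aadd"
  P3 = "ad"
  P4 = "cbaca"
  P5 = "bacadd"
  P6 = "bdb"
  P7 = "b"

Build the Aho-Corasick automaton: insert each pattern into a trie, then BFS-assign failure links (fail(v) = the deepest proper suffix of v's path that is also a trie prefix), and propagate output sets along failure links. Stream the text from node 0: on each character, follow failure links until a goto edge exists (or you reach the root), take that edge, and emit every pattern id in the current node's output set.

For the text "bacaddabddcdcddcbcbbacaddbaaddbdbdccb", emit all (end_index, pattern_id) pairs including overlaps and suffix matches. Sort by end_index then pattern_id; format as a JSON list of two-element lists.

Build:
Trie (insert patterns):
  0='ε' goto a→4 b→15 c→10 d→1
  1='d' goto d→2
  2='dd' goto c→3
  3='ddc' goto ·  ←P0
  4='a' goto a→6 b→5 d→9
  5='ab' goto ·  ←P1
  6='aa' goto d→7
  7='aad' goto d→8
  8='aadd' goto ·  ←P2
  9='ad' goto ·  ←P3
  10='c' goto b→11
  11='cb' goto a→12
  12='cba' goto c→13
  13='cbac' goto a→14
  14='cbaca' goto ·  ←P4
  15='b' goto a→16 d→21  ←P7
  16='ba' goto c→17
  17='bac' goto a→18
  18='baca' goto d→19
  19='bacad' goto d→20
  20='bacadd' goto ·  ←P5
  21='bd' goto b→22
  22='bdb' goto ·  ←P6

Failure links (BFS by depth):
  n1('d'): parent n0 fail=0; on 'd' 0 → fail=0;  out ∅∪∅=∅
  n4('a'): parent n0 fail=0; on 'a' 0 → fail=0;  out ∅∪∅=∅
  n10('c'): parent n0 fail=0; on 'c' 0 → fail=0;  out ∅∪∅=∅
  n15('b'): parent n0 fail=0; on 'b' 0 → fail=0;  out {7}∪∅={7}
  n2('dd'): parent n1 fail=0; on 'd' 0 → fail=1;  out ∅∪∅=∅
  n5('ab'): parent n4 fail=0; on 'b' 0 → fail=15;  out {1}∪{7}={1,7}
  n6('aa'): parent n4 fail=0; on 'a' 0 → fail=4;  out ∅∪∅=∅
  n9('ad'): parent n4 fail=0; on 'd' 0 → fail=1;  out {3}∪∅={3}
  n11('cb'): parent n10 fail=0; on 'b' 0 → fail=15;  out ∅∪{7}={7}
  n16('ba'): parent n15 fail=0; on 'a' 0 → fail=4;  out ∅∪∅=∅
  n21('bd'): parent n15 fail=0; on 'd' 0 → fail=1;  out ∅∪∅=∅
  n3('ddc'): parent n2 fail=1; on 'c' 1→0 → fail=10;  out {0}∪∅={0}
  n7('aad'): parent n6 fail=4; on 'd' 4 → fail=9;  out ∅∪{3}={3}
  n12('cba'): parent n11 fail=15; on 'a' 15 → fail=16;  out ∅∪∅=∅
  n17('bac'): parent n16 fail=4; on 'c' 4→0 → fail=10;  out ∅∪∅=∅
  n22('bdb'): parent n21 fail=1; on 'b' 1→0 → fail=15;  out {6}∪{7}={6,7}
  n8('aadd'): parent n7 fail=9; on 'd' 9→1 → fail=2;  out {2}∪∅={2}
  n13('cbac'): parent n12 fail=16; on 'c' 16 → fail=17;  out ∅∪∅=∅
  n18('baca'): parent n17 fail=10; on 'a' 10→0 → fail=4;  out ∅∪∅=∅
  n14('cbaca'): parent n13 fail=17; on 'a' 17 → fail=18;  out {4}∪∅={4}
  n19('bacad'): parent n18 fail=4; on 'd' 4 → fail=9;  out ∅∪{3}={3}
  n20('bacadd'): parent n19 fail=9; on 'd' 9→1 → fail=2;  out {5}∪∅={5}

Text stream:
pos 0 'b': at 15  → match P7@[0:0]
pos 1 'a': at 16
pos 2 'c': at 17
pos 3 'a': at 18
pos 4 'd': at 19  → match P3@[3:4]
pos 5 'd': at 20  → match P5@[0:5]
pos 6 'a': at 4 (fail-walked)
pos 7 'b': at 5  → match P1@[6:7],P7@[7:7]
pos 8 'd': at 21 (fail-walked)
pos 9 'd': at 2 (fail-walked)
pos 10 'c': at 3  → match P0@[8:10]
pos 11 'd': at 1 (fail-walked)
pos 12 'c': at 10 (fail-walked)
pos 13 'd': at 1 (fail-walked)
pos 14 'd': at 2
pos 15 'c': at 3  → match P0@[13:15]
pos 16 'b': at 11 (fail-walked)  → match P7@[16:16]
pos 17 'c': at 10 (fail-walked)
pos 18 'b': at 11  → match P7@[18:18]
pos 19 'b': at 15 (fail-walked)  → match P7@[19:19]
pos 20 'a': at 16
pos 21 'c': at 17
pos 22 'a': at 18
pos 23 'd': at 19  → match P3@[22:23]
pos 24 'd': at 20  → match P5@[19:24]
pos 25 'b': at 15 (fail-walked)  → match P7@[25:25]
pos 26 'a': at 16
pos 27 'a': at 6 (fail-walked)
pos 28 'd': at 7  → match P3@[27:28]
pos 29 'd': at 8  → match P2@[26:29]
pos 30 'b': at 15 (fail-walked)  → match P7@[30:30]
pos 31 'd': at 21
pos 32 'b': at 22  → match P6@[30:32],P7@[32:32]
pos 33 'd': at 21 (fail-walked)
pos 34 'c': at 10 (fail-walked)
pos 35 'c': at 10 (fail-walked)
pos 36 'b': at 11  → match P7@[36:36]

Matches: [[0,7],[4,3],[5,5],[7,1],[7,7],[10,0],[15,0],[16,7],[18,7],[19,7],[23,3],[24,5],[25,7],[28,3],[29,2],[30,7],[32,6],[32,7],[36,7]]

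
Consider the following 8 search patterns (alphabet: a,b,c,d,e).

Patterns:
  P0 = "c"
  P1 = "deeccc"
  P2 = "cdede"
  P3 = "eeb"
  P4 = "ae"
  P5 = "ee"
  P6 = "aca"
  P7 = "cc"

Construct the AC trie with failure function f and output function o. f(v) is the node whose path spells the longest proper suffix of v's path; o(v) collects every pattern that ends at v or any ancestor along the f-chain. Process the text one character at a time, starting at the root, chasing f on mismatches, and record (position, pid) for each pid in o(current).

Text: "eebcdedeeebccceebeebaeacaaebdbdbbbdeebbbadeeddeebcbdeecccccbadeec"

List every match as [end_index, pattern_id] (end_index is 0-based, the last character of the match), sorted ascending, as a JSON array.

Construct AC machine:
Trie (insert patterns):
  0='ε' goto a→15 c→1 d→2 e→12
  1='c' goto c→19 d→8  [P0 ends]
  2='d' goto e→3
  3='de' goto e→4
  4='dee' goto c→5
  5='deec' goto c→6
  6='deecc' goto c→7
  7='deeccc' goto ·  [P1 ends]
  8='cd' goto e→9
  9='cde' goto d→10
  10='cded' goto e→11
  11='cdede' goto ·  [P2 ends]
  12='e' goto e→13
  13='ee' goto b→14  [P5 ends]
  14='eeb' goto ·  [P3 ends]
  15='a' goto c→17 e→16
  16='ae' goto ·  [P4 ends]
  17='ac' goto a→18
  18='aca' goto ·  [P6 ends]
  19='cc' goto ·  [P7 ends]

Failure links (BFS by depth):
  fail(1) 'c': from fail(0)=0 chase 'c': 0 ⇒ 0;  out={0}∪out(0)={0}
  fail(2) 'd': from fail(0)=0 chase 'd': 0 ⇒ 0;  out=∅∪out(0)=∅
  fail(12) 'e': from fail(0)=0 chase 'e': 0 ⇒ 0;  out=∅∪out(0)=∅
  fail(15) 'a': from fail(0)=0 chase 'a': 0 ⇒ 0;  out=∅∪out(0)=∅
  fail(3) 'de': from fail(2)=0 chase 'e': 0 ⇒ 12;  out=∅∪out(12)=∅
  fail(8) 'cd': from fail(1)=0 chase 'd': 0 ⇒ 2;  out=∅∪out(2)=∅
  fail(13) 'ee': from fail(12)=0 chase 'e': 0 ⇒ 12;  out={5}∪out(12)={5}
  fail(16) 'ae': from fail(15)=0 chase 'e': 0 ⇒ 12;  out={4}∪out(12)={4}
  fail(17) 'ac': from fail(15)=0 chase 'c': 0 ⇒ 1;  out=∅∪out(1)={0}
  fail(19) 'cc': from fail(1)=0 chase 'c': 0 ⇒ 1;  out={7}∪out(1)={0,7}
  fail(4) 'dee': from fail(3)=12 chase 'e': 12 ⇒ 13;  out=∅∪out(13)={5}
  fail(9) 'cde': from fail(8)=2 chase 'e': 2 ⇒ 3;  out=∅∪out(3)=∅
  fail(14) 'eeb': from fail(13)=12 chase 'b': 12→0 ⇒ 0;  out={3}∪out(0)={3}
  fail(18) 'aca': from fail(17)=1 chase 'a': 1→0 ⇒ 15;  out={6}∪out(15)={6}
  fail(5) 'deec': from fail(4)=13 chase 'c': 13→12→0 ⇒ 1;  out=∅∪out(1)={0}
  fail(10) 'cded': from fail(9)=3 chase 'd': 3→12→0 ⇒ 2;  out=∅∪out(2)=∅
  fail(6) 'deecc': from fail(5)=1 chase 'c': 1 ⇒ 19;  out=∅∪out(19)={0,7}
  fail(11) 'cdede': from fail(10)=2 chase 'e': 2 ⇒ 3;  out={2}∪out(3)={2}
  fail(7) 'deeccc': from fail(6)=19 chase 'c': 19→1 ⇒ 19;  out={1}∪out(19)={0,1,7}

Scan:
pos 0 'e': at 12
pos 1 'e': at 13  emit P5@[0:1]
pos 2 'b': at 14  emit P3@[0:2]
pos 3 'c': at 1 (via fail)  emit P0@[3:3]
pos 4 'd': at 8
pos 5 'e': at 9
pos 6 'd': at 10
pos 7 'e': at 11  emit P2@[3:7]
pos 8 'e': at 4 (via fail)  emit P5@[7:8]
pos 9 'e': at 13 (via fail)  emit P5@[8:9]
pos 10 'b': at 14  emit P3@[8:10]
pos 11 'c': at 1 (via fail)  emit P0@[11:11]
pos 12 'c': at 19  emit P0@[12:12],P7@[11:12]
pos 13 'c': at 19 (via fail)  emit P0@[13:13],P7@[12:13]
pos 14 'e': at 12 (via fail)
pos 15 'e': at 13  emit P5@[14:15]
pos 16 'b': at 14  emit P3@[14:16]
pos 17 'e': at 12 (via fail)
pos 18 'e': at 13  emit P5@[17:18]
pos 19 'b': at 14  emit P3@[17:19]
pos 20 'a': at 15 (via fail)
pos 21 'e': at 16  emit P4@[20:21]
pos 22 'a': at 15 (via fail)
pos 23 'c': at 17  emit P0@[23:23]
pos 24 'a': at 18  emit P6@[22:24]
pos 25 'a': at 15 (via fail)
pos 26 'e': at 16  emit P4@[25:26]
pos 27 'b': at 0 (via fail)
pos 28 'd': at 2
pos 29 'b': at 0 (via fail)
pos 30 'd': at 2
pos 31 'b': at 0 (via fail)
pos 32 'b': at 0
pos 33 'b': at 0
pos 34 'd': at 2
pos 35 'e': at 3
pos 36 'e': at 4  emit P5@[35:36]
pos 37 'b': at 14 (via fail)  emit P3@[35:37]
pos 38 'b': at 0 (via fail)
pos 39 'b': at 0
pos 40 'a': at 15
pos 41 'd': at 2 (via fail)
pos 42 'e': at 3
pos 43 'e': at 4  emit P5@[42:43]
pos 44 'd': at 2 (via fail)
pos 45 'd': at 2 (via fail)
pos 46 'e': at 3
pos 47 'e': at 4  emit P5@[46:47]
pos 48 'b': at 14 (via fail)  emit P3@[46:48]
pos 49 'c': at 1 (via fail)  emit P0@[49:49]
pos 50 'b': at 0 (via fail)
pos 51 'd': at 2
pos 52 'e': at 3
pos 53 'e': at 4  emit P5@[52:53]
pos 54 'c': at 5  emit P0@[54:54]
pos 55 'c': at 6  emit P0@[55:55],P7@[54:55]
pos 56 'c': at 7  emit P0@[56:56],P1@[51:56],P7@[55:56]
pos 57 'c': at 19 (via fail)  emit P0@[57:57],P7@[56:57]
pos 58 'c': at 19 (via fail)  emit P0@[58:58],P7@[57:58]
pos 59 'b': at 0 (via fail)
pos 60 'a': at 15
pos 61 'd': at 2 (via fail)
pos 62 'e': at 3
pos 63 'e': at 4  emit P5@[62:63]
pos 64 'c': at 5  emit P0@[64:64]

All matches (sorted): [[1,5],[2,3],[3,0],[7,2],[8,5],[9,5],[10,3],[11,0],[12,0],[12,7],[13,0],[13,7],[15,5],[16,3],[18,5],[19,3],[21,4],[23,0],[24,6],[26,4],[36,5],[37,3],[43,5],[47,5],[48,3],[49,0],[53,5],[54,0],[55,0],[55,7],[56,0],[56,1],[56,7],[57,0],[57,7],[58,0],[58,7],[63,5],[64,0]]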